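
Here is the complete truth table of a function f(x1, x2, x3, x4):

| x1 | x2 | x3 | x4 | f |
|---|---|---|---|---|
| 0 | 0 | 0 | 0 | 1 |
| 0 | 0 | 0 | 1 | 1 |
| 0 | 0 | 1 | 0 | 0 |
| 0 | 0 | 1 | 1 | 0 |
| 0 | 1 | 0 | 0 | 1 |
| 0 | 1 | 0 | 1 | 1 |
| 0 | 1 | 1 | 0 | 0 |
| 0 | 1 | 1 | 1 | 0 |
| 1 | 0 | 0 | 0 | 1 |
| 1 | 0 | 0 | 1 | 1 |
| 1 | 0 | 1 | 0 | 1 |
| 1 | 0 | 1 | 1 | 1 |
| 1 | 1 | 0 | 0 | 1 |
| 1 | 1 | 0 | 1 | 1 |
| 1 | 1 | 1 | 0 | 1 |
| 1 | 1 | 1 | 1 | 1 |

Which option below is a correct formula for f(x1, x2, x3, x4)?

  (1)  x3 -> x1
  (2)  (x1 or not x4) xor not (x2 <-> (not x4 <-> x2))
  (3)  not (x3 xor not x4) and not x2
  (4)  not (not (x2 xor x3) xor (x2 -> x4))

1

(2): at (0,0,1,0) it gives 1, but f = 0 — eliminated.
(3): at (0,0,0,0) it gives 0, but f = 1 — eliminated.
(4): at (0,1,0,1) it gives 0, but f = 1 — eliminated.
That leaves (1). Evaluating it on every row reproduces the table of f exactly.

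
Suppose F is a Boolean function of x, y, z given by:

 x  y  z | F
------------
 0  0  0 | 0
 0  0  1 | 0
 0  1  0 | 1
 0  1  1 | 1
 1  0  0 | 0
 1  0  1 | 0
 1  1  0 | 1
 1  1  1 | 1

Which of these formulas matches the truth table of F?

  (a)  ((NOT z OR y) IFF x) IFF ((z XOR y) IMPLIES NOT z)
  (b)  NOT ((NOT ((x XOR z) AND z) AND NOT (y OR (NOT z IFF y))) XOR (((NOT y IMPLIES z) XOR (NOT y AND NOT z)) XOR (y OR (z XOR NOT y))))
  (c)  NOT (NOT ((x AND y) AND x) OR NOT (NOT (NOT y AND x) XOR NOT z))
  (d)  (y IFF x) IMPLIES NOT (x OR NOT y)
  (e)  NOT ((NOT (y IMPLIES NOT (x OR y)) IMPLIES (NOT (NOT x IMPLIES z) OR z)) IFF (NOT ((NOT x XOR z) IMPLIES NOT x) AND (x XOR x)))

b

(a) disagrees with F on (0,1,0) (formula → 0, table → 1); rule it out.
(c) disagrees with F on (0,1,0) (formula → 0, table → 1); rule it out.
(d) disagrees with F on (1,0,0) (formula → 1, table → 0); rule it out.
(e) disagrees with F on (0,0,0) (formula → 1, table → 0); rule it out.
That leaves (b). Evaluating it on every row reproduces the table of F exactly.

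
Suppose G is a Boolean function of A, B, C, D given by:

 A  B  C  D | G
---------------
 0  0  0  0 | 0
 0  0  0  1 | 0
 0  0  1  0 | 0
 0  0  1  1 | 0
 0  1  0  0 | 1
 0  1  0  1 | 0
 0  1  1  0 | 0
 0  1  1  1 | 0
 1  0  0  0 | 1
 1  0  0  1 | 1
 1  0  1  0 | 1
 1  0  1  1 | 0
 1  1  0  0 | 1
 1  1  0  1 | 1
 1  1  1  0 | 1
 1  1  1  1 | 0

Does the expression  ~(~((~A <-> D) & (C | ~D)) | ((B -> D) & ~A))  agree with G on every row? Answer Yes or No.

No

Evaluate ~(~((~A <-> D) & (C | ~D)) | ((B -> D) & ~A)) on each row and compare to G:
  A=0, B=0, C=0, D=0: formula gives 0, G = 0 ✓
  A=0, B=0, C=0, D=1: formula gives 0, G = 0 ✓
  A=0, B=0, C=1, D=0: formula gives 0, G = 0 ✓
  A=0, B=0, C=1, D=1: formula gives 0, G = 0 ✓
  A=0, B=1, C=0, D=0: formula gives 0, but G = 1 ✗
Row (0,1,0,0) is a counterexample, so the formula is not equivalent to G.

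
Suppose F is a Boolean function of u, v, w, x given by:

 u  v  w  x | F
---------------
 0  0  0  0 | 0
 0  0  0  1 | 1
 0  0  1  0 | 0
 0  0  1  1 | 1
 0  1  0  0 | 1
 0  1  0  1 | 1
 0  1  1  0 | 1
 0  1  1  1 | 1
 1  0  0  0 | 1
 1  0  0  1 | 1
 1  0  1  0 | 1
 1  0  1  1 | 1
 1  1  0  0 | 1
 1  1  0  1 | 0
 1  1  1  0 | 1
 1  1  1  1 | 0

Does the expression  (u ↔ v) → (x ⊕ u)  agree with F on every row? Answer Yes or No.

Yes

Test each input against both F and the formula:
  u=0, v=0, w=0, x=0: formula gives 0, F = 0 ✓
  u=0, v=0, w=0, x=1: formula gives 1, F = 1 ✓
  u=0, v=0, w=1, x=0: formula gives 0, F = 0 ✓
  u=0, v=0, w=1, x=1: formula gives 1, F = 1 ✓
  …and likewise for the remaining 12 rows.
No disagreement on any input; they are logically equivalent.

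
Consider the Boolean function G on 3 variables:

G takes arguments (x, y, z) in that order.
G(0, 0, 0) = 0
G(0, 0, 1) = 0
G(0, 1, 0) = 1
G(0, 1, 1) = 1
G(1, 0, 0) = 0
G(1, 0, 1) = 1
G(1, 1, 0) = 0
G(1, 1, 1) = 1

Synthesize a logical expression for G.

The 1-rows are (0,1,0), (0,1,1), (1,0,1), (1,1,1). Each contributes one minterm — ¬x·y·¬z; ¬x·y·z; x·¬y·z; x·y·z — and their disjunction is a sum-of-products form of G.

G(x, y, z) = ((((x' · y) · z') + ((x' · y) · z)) + ((x · y') · z)) + ((x · y) · z)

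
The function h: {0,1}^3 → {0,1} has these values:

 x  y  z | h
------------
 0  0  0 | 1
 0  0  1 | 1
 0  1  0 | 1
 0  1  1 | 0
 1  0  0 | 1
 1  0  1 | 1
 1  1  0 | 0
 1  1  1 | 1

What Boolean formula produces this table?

There are just 2 zero rows: (0,1,1), (1,1,0). Their minterms are ¬x·y·z, x·y·¬z; the OR of those covers precisely the 0-outputs, and negating it yields h.

h(x, y, z) = ¬(((¬x ∧ y) ∧ z) ∨ ((x ∧ y) ∧ ¬z))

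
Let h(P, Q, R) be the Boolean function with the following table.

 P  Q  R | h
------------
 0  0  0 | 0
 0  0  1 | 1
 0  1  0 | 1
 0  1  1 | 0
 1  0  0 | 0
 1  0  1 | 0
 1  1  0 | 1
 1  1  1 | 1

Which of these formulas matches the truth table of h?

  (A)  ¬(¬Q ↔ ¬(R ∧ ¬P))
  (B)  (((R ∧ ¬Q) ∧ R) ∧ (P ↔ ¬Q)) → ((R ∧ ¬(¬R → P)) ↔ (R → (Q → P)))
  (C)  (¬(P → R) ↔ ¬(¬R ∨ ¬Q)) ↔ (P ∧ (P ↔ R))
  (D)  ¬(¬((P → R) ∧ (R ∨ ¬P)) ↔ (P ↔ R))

(B): at (0,0,0) it gives 1, but h = 0 — eliminated.
(C): at (0,0,1) it gives 0, but h = 1 — eliminated.
(D): at (0,0,0) it gives 1, but h = 0 — eliminated.
That leaves (A). Evaluating it on every row reproduces the table of h exactly.

A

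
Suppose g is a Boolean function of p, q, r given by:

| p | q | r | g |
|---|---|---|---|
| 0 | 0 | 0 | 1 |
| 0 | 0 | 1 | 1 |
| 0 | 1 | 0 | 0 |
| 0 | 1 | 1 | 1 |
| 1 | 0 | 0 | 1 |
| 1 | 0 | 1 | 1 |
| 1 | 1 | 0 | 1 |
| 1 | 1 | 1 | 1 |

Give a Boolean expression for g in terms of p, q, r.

Only row (0,1,0) gives 0. So g is 1 everywhere except there — the complement of the minterm ¬p·q·¬r.

g(p, q, r) = ((p' · q) · r')'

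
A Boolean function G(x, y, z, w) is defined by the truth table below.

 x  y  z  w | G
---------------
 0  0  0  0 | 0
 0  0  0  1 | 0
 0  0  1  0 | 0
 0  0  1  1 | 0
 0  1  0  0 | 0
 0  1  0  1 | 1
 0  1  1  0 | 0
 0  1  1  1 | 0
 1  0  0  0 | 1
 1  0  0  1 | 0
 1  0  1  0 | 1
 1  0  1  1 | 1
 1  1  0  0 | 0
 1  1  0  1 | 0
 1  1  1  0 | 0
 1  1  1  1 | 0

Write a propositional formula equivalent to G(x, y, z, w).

G(x, y, z, w) = (((((¬x ∧ y) ∧ ¬z) ∧ w) ∨ (((x ∧ ¬y) ∧ ¬z) ∧ ¬w)) ∨ (((x ∧ ¬y) ∧ z) ∧ ¬w)) ∨ (((x ∧ ¬y) ∧ z) ∧ w)

The 1-rows are (0,1,0,1), (1,0,0,0), (1,0,1,0), (1,0,1,1). Each contributes one minterm — ¬x·y·¬z·w; x·¬y·¬z·¬w; x·¬y·z·¬w; x·¬y·z·w — and their disjunction is a sum-of-products form of G.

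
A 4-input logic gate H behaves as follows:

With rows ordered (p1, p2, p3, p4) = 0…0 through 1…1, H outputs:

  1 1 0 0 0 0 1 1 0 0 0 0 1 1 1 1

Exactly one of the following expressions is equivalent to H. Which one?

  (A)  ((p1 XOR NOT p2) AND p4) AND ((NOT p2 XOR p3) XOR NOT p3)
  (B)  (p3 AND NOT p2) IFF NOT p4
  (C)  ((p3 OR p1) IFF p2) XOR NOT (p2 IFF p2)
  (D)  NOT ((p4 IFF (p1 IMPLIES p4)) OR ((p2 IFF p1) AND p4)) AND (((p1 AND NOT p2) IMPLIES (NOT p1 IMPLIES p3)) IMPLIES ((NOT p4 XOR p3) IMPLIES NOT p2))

C

(A) fails at (0,0,0,0): the formula yields 0, H is 1.
(B) fails at (0,0,0,0): the formula yields 0, H is 1.
(D) fails at (0,0,0,1): the formula yields 0, H is 1.
Only (C) survives; checking it on all 16 rows confirms it matches H.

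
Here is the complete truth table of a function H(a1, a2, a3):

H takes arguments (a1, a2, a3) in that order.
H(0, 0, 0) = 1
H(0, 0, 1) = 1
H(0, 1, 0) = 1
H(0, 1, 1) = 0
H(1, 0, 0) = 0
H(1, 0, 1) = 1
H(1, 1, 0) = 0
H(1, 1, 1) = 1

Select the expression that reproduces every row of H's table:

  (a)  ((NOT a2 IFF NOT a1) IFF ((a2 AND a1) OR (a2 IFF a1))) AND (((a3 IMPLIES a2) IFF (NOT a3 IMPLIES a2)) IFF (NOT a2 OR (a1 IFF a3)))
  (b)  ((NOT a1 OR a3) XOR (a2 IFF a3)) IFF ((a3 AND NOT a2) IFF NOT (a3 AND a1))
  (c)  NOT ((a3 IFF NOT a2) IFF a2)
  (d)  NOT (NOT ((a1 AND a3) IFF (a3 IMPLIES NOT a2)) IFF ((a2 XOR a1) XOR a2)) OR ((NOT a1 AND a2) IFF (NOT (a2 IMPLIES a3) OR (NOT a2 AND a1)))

d

(a) fails at (0,0,0): the formula yields 0, H is 1.
(b) fails at (0,1,0): the formula yields 0, H is 1.
(c) fails at (0,0,0): the formula yields 0, H is 1.
Only (d) survives; checking it on all 8 rows confirms it matches H.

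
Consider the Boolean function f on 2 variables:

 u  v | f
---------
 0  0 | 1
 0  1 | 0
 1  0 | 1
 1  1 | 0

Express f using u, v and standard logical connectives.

f(u, v) = (u' · v') + (u · v')

Collect the rows where f=1 — (0,0), (1,0) — and write one minterm per row: ¬u·¬v, u·¬v. Their union (logical OR) reproduces the table exactly.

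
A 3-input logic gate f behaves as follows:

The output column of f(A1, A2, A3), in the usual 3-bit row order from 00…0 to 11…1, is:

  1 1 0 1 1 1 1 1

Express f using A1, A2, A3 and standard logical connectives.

f(A1, A2, A3) = ¬((¬A1 ∧ A2) ∧ ¬A3)

Only row (0,1,0) gives 0. So f is 1 everywhere except there — the complement of the minterm ¬A1·A2·¬A3.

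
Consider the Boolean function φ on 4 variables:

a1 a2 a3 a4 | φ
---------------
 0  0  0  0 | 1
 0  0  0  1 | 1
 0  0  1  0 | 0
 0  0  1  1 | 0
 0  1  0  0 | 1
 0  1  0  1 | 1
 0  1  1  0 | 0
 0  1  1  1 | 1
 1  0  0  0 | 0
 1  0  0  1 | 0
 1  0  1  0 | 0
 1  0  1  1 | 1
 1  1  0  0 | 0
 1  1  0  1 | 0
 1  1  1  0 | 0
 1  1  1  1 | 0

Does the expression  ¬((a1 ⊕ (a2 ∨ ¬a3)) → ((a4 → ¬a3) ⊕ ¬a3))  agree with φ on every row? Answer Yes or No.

Test each input against both φ and the formula:
  a1=0, a2=0, a3=0, a4=0: formula gives 1, φ = 1 ✓
  a1=0, a2=0, a3=0, a4=1: formula gives 1, φ = 1 ✓
  a1=0, a2=0, a3=1, a4=0: formula gives 0, φ = 0 ✓
  a1=0, a2=0, a3=1, a4=1: formula gives 0, φ = 0 ✓
  …and likewise for the remaining 12 rows.
All 16 rows match — the expression computes φ exactly.

Yes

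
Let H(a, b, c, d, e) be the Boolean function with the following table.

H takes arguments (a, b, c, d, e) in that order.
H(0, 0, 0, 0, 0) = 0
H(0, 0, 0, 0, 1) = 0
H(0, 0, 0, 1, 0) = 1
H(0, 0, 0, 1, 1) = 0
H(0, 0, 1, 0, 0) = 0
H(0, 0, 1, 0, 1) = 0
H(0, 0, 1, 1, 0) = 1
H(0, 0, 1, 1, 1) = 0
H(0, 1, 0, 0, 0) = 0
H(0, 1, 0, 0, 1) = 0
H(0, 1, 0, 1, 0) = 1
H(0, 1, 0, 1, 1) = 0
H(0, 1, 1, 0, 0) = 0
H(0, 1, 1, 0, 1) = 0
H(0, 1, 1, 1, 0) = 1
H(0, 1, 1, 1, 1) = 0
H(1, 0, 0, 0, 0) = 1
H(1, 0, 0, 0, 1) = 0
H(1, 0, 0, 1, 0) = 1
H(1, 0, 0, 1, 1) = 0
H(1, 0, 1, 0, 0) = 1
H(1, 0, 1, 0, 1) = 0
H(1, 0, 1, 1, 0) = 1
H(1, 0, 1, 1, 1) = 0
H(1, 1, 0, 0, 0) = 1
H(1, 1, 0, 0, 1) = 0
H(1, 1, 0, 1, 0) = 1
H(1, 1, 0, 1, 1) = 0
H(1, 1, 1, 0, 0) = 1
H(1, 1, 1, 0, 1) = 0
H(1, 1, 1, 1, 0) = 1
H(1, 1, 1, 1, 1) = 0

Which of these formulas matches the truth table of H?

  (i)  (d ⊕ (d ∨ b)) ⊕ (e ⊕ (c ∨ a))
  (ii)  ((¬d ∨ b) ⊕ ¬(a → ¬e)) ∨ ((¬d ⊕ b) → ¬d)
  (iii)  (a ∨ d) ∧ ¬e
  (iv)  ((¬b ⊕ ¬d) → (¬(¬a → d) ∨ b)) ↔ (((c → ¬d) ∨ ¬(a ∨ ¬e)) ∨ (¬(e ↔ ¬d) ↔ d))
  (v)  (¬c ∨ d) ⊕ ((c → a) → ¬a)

(i) fails at (0,0,0,0,1): the formula yields 1, H is 0.
(ii) fails at (0,0,0,0,0): the formula yields 1, H is 0.
(iv) fails at (0,0,0,0,0): the formula yields 1, H is 0.
(v) fails at (0,0,0,1,0): the formula yields 0, H is 1.
(iii) is the remaining candidate, and it agrees with H on all 32 inputs.

iii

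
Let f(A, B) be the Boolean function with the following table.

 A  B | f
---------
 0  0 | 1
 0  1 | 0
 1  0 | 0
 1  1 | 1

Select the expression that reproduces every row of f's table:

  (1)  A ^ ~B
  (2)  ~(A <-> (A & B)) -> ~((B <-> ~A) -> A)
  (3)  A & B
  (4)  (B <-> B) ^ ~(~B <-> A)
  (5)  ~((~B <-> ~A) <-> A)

1

(2): at (0,1) it gives 1, but f = 0 — eliminated.
(3): at (0,0) it gives 0, but f = 1 — eliminated.
(4): at (0,0) it gives 0, but f = 1 — eliminated.
(5): at (1,0) it gives 1, but f = 0 — eliminated.
That leaves (1). Evaluating it on every row reproduces the table of f exactly.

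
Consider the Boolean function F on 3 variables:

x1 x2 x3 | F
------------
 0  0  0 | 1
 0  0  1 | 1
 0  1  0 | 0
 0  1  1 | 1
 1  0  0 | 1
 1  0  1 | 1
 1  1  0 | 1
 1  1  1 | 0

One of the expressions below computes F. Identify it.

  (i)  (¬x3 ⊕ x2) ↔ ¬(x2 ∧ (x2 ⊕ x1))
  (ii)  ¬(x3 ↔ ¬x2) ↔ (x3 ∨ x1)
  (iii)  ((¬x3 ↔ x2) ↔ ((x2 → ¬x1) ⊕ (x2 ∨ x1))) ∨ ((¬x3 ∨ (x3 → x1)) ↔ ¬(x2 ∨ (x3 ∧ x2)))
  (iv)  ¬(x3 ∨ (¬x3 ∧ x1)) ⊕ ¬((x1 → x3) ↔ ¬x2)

(i): at (0,0,1) it gives 0, but F = 1 — eliminated.
(ii): at (0,0,0) it gives 0, but F = 1 — eliminated.
(iv): at (0,0,1) it gives 0, but F = 1 — eliminated.
Only (iii) survives; checking it on all 8 rows confirms it matches F.

iii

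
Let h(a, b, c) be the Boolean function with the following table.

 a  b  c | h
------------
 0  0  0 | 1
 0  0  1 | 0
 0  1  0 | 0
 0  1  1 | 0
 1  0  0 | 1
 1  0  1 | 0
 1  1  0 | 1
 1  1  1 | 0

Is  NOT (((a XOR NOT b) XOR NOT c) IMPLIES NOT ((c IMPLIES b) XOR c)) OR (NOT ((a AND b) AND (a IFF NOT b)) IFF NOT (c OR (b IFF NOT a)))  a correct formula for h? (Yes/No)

Check the formula against h row by row:
  a=0, b=0, c=0: formula gives 1, h = 1 ✓
  a=0, b=0, c=1: formula gives 1, but h = 0 ✗
Row (0,0,1) is a counterexample, so the formula is not equivalent to h.

No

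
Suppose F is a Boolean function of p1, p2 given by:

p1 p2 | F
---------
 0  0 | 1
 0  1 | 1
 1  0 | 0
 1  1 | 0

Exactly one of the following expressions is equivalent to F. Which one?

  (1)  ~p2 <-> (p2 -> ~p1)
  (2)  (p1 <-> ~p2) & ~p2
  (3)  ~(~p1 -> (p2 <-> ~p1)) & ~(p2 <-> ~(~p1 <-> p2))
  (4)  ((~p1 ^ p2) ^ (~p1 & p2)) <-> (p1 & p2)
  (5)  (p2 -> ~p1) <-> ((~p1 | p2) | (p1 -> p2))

(1): at (0,1) it gives 0, but F = 1 — eliminated.
(2): at (0,0) it gives 0, but F = 1 — eliminated.
(3): at (0,1) it gives 0, but F = 1 — eliminated.
(4): at (0,0) it gives 0, but F = 1 — eliminated.
(5) is the remaining candidate, and it agrees with F on all 4 inputs.

5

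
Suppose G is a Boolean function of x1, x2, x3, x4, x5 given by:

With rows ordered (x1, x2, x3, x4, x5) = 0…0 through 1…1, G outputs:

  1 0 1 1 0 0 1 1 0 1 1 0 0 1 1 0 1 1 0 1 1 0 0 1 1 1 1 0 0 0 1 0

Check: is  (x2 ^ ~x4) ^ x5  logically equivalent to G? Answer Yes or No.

No

Evaluate (x2 ^ ~x4) ^ x5 on each row and compare to G:
  x1=0, x2=0, x3=0, x4=0, x5=0: formula gives 1, G = 1 ✓
  x1=0, x2=0, x3=0, x4=0, x5=1: formula gives 0, G = 0 ✓
  x1=0, x2=0, x3=0, x4=1, x5=0: formula gives 0, but G = 1 ✗
Row (0,0,0,1,0) is a counterexample, so the formula is not equivalent to G.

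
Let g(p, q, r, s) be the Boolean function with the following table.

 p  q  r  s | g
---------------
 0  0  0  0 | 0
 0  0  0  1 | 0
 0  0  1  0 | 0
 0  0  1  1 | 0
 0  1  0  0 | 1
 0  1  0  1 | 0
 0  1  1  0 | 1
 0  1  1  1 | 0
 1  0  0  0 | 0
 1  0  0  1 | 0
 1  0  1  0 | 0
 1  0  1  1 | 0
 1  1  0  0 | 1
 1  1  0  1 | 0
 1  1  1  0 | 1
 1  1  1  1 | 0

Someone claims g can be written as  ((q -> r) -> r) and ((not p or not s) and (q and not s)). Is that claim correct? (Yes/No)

Check the formula against g row by row:
  p=0, q=0, r=0, s=0: formula gives 0, g = 0 ✓
  p=0, q=0, r=0, s=1: formula gives 0, g = 0 ✓
  p=0, q=0, r=1, s=0: formula gives 0, g = 0 ✓
  p=0, q=0, r=1, s=1: formula gives 0, g = 0 ✓
  …and likewise for the remaining 12 rows.
No disagreement on any input; they are logically equivalent.

Yes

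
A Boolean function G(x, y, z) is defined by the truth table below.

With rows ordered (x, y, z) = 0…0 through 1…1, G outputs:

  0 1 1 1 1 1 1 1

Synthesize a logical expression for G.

The output is 1 whenever at least one input is 1 — the OR of all inputs.

G(x, y, z) = (x OR y) OR z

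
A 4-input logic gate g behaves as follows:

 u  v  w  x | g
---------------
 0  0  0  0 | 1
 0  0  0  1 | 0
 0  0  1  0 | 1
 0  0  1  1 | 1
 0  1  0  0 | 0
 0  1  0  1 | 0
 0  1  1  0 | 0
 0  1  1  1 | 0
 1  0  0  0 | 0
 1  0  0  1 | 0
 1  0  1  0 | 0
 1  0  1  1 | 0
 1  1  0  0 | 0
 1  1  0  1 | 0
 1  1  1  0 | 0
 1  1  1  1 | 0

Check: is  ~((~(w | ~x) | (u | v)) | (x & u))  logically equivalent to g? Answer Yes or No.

Yes

Evaluate ~((~(w | ~x) | (u | v)) | (x & u)) on each row and compare to g:
  u=0, v=0, w=0, x=0: formula gives 1, g = 1 ✓
  u=0, v=0, w=0, x=1: formula gives 0, g = 0 ✓
  u=0, v=0, w=1, x=0: formula gives 1, g = 1 ✓
  u=0, v=0, w=1, x=1: formula gives 1, g = 1 ✓
  … (the remaining 12 rows also agree.)
Every row agrees, so the formula is equivalent.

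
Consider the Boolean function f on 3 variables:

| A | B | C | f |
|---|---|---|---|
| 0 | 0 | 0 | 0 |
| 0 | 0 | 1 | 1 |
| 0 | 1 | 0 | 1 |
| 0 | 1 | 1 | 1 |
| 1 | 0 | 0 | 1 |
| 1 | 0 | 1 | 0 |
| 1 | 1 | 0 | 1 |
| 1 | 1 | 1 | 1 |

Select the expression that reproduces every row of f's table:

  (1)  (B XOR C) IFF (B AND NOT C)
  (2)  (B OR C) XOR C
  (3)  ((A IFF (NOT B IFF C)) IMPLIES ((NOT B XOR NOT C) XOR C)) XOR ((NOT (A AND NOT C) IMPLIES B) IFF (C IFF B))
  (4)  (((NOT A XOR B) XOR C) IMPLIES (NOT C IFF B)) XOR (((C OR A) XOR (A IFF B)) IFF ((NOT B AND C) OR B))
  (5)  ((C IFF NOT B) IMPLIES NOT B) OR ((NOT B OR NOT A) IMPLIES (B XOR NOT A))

(1) fails at (0,0,0): the formula yields 1, f is 0.
(2) fails at (0,0,1): the formula yields 0, f is 1.
(3) fails at (0,0,1): the formula yields 0, f is 1.
(5) fails at (0,0,0): the formula yields 1, f is 0.
Only (4) survives; checking it on all 8 rows confirms it matches f.

4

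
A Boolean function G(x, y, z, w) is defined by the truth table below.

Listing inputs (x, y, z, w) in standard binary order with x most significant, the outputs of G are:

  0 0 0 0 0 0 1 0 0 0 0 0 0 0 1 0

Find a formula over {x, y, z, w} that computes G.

G=1 on 2 inputs: (0,1,1,0), (1,1,1,0). Reading each as a conjunction of literals (¬x·y·z·¬w, x·y·z·¬w) and taking the OR gives the canonical DNF.

G(x, y, z, w) = (((not x and y) and z) and not w) or (((x and y) and z) and not w)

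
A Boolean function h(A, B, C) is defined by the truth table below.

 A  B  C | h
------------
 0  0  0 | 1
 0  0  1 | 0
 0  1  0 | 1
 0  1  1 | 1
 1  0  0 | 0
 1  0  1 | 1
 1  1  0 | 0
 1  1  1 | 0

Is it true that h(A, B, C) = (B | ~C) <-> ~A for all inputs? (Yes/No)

Check the formula against h row by row:
  A=0, B=0, C=0: formula gives 1, h = 1 ✓
  A=0, B=0, C=1: formula gives 0, h = 0 ✓
  A=0, B=1, C=0: formula gives 1, h = 1 ✓
  A=0, B=1, C=1: formula gives 1, h = 1 ✓
  A=1, B=0, C=0: formula gives 0, h = 0 ✓
  …and likewise for the remaining 3 rows.
All 8 rows match — the expression computes h exactly.

Yes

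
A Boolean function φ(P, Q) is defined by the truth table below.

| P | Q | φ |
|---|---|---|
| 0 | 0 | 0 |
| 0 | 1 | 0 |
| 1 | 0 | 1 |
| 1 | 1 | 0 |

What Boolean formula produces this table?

1 only at (1,0): P AND NOT Q.

φ(P, Q) = P AND NOT Q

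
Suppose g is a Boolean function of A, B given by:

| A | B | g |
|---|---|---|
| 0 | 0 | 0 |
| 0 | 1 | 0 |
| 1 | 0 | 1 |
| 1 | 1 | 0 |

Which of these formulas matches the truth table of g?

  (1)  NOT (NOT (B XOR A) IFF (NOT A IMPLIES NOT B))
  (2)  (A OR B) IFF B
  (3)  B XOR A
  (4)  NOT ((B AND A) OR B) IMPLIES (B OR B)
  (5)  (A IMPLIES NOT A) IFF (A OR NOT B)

(2): at (0,0) it gives 1, but g = 0 — eliminated.
(3): at (0,1) it gives 1, but g = 0 — eliminated.
(4): at (0,1) it gives 1, but g = 0 — eliminated.
(5): at (0,0) it gives 1, but g = 0 — eliminated.
(1) is the remaining candidate, and it agrees with g on all 4 inputs.

1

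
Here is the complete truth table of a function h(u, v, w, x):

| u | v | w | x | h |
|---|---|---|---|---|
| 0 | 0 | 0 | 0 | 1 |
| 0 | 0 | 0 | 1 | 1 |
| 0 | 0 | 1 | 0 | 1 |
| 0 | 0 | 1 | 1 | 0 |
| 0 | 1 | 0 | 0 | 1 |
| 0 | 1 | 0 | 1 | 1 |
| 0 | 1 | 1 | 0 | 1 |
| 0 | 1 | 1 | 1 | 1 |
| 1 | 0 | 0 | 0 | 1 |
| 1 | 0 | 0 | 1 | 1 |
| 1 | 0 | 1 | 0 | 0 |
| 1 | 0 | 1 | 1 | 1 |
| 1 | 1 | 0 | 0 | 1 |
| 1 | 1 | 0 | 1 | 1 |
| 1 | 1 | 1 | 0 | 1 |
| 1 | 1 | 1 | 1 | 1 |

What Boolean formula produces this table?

h(u, v, w, x) = not ((((not u and not v) and w) and x) or (((u and not v) and w) and not x))

The 0-rows are (0,0,1,1), (1,0,1,0). Take each as a conjunction (¬u·¬v·w·x, u·¬v·w·¬x), form their disjunction, and complement — that gives a formula that is 1 everywhere h is.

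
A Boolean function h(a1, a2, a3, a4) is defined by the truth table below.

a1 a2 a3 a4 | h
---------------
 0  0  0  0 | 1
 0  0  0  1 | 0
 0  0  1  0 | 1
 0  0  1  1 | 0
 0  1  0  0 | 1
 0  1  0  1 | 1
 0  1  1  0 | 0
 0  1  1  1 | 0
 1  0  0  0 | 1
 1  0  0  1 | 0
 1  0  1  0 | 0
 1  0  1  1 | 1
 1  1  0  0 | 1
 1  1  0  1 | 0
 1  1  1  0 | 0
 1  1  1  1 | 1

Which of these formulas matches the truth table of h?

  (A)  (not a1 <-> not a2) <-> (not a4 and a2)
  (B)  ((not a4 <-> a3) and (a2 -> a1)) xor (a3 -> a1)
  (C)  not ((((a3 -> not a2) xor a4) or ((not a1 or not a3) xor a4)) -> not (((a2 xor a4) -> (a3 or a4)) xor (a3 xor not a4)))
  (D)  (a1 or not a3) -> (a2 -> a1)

(A) fails at (0,0,0,0): the formula yields 0, h is 1.
(C) fails at (0,0,0,0): the formula yields 0, h is 1.
(D) fails at (0,0,0,1): the formula yields 1, h is 0.
That leaves (B). Evaluating it on every row reproduces the table of h exactly.

B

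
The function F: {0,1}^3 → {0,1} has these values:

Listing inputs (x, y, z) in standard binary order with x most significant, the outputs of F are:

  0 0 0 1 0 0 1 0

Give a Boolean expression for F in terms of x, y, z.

F(x, y, z) = ((NOT x AND y) AND z) OR ((x AND y) AND NOT z)

The 1-rows are (0,1,1), (1,1,0). Each contributes one minterm — ¬x·y·z; x·y·¬z — and their disjunction is a sum-of-products form of F.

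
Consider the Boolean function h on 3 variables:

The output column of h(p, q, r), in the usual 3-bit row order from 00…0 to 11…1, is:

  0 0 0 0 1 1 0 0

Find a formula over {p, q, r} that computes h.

The 1-rows are (1,0,0), (1,0,1). Each contributes one minterm — p·¬q·¬r; p·¬q·r — and their disjunction is a sum-of-products form of h.

h(p, q, r) = ((p ∧ ¬q) ∧ ¬r) ∨ ((p ∧ ¬q) ∧ r)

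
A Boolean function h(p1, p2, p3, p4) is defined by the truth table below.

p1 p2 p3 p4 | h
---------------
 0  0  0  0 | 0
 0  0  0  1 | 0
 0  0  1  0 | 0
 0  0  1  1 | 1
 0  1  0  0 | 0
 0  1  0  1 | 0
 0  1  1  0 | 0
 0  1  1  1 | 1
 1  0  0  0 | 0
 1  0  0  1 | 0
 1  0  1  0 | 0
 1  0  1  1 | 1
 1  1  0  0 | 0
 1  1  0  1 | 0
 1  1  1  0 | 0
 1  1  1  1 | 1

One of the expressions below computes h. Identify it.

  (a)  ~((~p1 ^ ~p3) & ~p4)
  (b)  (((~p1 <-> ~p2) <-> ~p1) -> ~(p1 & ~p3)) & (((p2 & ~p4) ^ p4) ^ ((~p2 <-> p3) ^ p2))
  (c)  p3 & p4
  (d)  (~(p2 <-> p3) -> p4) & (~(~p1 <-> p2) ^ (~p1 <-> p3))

(a) fails at (0,0,0,0): the formula yields 1, h is 0.
(b) fails at (0,0,0,1): the formula yields 1, h is 0.
(d) fails at (0,0,0,0): the formula yields 1, h is 0.
(c) is the remaining candidate, and it agrees with h on all 16 inputs.

c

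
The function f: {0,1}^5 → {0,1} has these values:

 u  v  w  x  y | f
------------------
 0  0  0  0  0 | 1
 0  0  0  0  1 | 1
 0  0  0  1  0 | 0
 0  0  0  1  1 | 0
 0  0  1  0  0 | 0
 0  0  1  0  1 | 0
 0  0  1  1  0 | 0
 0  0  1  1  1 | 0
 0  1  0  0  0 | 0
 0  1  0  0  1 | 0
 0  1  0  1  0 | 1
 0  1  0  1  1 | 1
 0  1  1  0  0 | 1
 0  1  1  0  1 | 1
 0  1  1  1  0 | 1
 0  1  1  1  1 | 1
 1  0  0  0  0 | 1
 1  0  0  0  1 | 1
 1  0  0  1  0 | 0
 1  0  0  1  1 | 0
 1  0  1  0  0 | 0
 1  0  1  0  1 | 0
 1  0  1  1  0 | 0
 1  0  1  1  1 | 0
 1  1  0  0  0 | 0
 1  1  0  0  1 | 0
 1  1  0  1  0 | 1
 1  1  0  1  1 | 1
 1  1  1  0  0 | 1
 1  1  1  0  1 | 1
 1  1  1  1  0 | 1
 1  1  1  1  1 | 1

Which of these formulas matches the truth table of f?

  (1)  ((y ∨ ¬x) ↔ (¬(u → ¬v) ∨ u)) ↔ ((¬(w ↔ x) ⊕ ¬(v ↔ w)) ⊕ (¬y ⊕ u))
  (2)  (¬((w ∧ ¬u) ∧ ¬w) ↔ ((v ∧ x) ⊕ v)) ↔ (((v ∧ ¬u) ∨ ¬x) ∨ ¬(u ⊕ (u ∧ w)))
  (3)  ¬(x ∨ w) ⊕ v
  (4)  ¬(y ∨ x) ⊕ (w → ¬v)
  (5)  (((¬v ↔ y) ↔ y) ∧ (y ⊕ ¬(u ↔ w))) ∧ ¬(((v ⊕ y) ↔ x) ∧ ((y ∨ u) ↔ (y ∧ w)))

(1) disagrees with f on (0,0,0,0,0) (formula → 0, table → 1); rule it out.
(2) disagrees with f on (0,0,0,0,0) (formula → 0, table → 1); rule it out.
(4) disagrees with f on (0,0,0,0,0) (formula → 0, table → 1); rule it out.
(5) disagrees with f on (0,0,0,0,0) (formula → 0, table → 1); rule it out.
That leaves (3). Evaluating it on every row reproduces the table of f exactly.

3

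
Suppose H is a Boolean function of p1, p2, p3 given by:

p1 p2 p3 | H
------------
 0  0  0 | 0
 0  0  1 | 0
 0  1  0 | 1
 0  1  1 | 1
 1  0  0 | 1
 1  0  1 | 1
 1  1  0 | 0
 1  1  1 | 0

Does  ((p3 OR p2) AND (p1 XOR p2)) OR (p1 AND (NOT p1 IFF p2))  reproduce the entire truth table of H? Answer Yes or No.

Yes

Evaluate ((p3 OR p2) AND (p1 XOR p2)) OR (p1 AND (NOT p1 IFF p2)) on each row and compare to H:
  p1=0, p2=0, p3=0: formula gives 0, H = 0 ✓
  p1=0, p2=0, p3=1: formula gives 0, H = 0 ✓
  p1=0, p2=1, p3=0: formula gives 1, H = 1 ✓
  p1=0, p2=1, p3=1: formula gives 1, H = 1 ✓
  p1=1, p2=0, p3=0: formula gives 1, H = 1 ✓
  …and likewise for the remaining 3 rows.
Every row agrees, so the formula is equivalent.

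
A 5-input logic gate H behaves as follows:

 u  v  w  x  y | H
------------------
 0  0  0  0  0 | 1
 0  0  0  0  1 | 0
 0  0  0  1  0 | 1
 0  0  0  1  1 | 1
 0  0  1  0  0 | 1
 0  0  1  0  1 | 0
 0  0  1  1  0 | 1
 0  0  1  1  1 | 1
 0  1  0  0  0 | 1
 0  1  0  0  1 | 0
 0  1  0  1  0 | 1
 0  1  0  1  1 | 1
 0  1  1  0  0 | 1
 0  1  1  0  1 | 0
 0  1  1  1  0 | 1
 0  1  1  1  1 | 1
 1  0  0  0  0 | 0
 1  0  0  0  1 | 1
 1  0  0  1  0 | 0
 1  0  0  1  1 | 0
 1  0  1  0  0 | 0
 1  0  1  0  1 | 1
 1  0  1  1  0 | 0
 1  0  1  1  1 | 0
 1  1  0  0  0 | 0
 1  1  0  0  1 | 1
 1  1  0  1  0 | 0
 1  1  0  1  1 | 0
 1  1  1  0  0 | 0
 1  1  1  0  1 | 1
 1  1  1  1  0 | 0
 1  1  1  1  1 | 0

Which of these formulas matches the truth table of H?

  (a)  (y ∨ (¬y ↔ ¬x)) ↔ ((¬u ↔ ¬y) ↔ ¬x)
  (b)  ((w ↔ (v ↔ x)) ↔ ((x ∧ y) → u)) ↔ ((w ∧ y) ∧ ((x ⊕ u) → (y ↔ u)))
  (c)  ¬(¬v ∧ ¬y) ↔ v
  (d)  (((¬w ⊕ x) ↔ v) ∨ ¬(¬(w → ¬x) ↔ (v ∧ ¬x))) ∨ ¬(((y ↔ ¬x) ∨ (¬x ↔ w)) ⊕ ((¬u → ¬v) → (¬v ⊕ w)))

(b): at (0,0,0,0,1) it gives 1, but H = 0 — eliminated.
(c): at (0,0,0,1,1) it gives 0, but H = 1 — eliminated.
(d): at (0,0,0,0,0) it gives 0, but H = 1 — eliminated.
That leaves (a). Evaluating it on every row reproduces the table of H exactly.

a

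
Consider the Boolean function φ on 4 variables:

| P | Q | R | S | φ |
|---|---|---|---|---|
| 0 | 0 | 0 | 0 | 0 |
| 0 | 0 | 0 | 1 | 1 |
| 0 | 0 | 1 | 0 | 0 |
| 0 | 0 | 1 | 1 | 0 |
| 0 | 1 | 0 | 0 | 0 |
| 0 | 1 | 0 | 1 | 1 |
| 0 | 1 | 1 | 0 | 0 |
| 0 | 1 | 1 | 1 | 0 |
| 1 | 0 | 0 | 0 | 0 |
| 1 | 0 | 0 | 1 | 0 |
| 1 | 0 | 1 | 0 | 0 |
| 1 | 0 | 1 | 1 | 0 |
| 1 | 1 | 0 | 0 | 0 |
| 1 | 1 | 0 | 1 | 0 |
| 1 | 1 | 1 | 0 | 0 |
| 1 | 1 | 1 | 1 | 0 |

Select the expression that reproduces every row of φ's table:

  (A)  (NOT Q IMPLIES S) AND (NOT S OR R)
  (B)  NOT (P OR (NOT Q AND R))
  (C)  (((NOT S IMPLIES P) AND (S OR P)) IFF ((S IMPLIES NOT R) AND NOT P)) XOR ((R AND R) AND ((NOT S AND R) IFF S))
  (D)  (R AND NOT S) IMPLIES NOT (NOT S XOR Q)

C

(A) disagrees with φ on (0,0,0,1) (formula → 0, table → 1); rule it out.
(B) disagrees with φ on (0,0,0,0) (formula → 1, table → 0); rule it out.
(D) disagrees with φ on (0,0,0,0) (formula → 1, table → 0); rule it out.
That leaves (C). Evaluating it on every row reproduces the table of φ exactly.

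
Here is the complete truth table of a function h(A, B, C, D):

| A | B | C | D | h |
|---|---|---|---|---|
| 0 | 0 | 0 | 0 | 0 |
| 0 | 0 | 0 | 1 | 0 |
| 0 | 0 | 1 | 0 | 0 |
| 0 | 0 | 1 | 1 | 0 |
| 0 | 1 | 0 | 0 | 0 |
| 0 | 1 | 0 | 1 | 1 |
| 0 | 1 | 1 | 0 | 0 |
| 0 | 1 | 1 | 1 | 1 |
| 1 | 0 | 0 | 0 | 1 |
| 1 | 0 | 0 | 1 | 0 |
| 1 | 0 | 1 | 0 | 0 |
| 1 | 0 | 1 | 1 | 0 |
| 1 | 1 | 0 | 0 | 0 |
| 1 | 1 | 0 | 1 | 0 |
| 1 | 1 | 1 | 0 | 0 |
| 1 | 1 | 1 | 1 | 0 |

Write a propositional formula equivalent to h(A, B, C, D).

h(A, B, C, D) = ((((A' · B) · C') · D) + (((A' · B) · C) · D)) + (((A · B') · C') · D')

h=1 on 3 inputs: (0,1,0,1), (0,1,1,1), (1,0,0,0). Reading each as a conjunction of literals (¬A·B·¬C·D, ¬A·B·C·D, A·¬B·¬C·¬D) and taking the OR gives the canonical DNF.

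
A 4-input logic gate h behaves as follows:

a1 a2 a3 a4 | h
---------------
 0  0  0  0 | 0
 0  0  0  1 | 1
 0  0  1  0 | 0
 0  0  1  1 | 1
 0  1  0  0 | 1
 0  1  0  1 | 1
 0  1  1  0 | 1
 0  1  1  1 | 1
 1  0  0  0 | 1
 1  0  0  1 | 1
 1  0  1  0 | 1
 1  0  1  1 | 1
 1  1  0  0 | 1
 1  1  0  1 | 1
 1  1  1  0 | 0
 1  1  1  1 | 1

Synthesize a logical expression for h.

h(a1, a2, a3, a4) = NOT (((((NOT a1 AND NOT a2) AND NOT a3) AND NOT a4) OR (((NOT a1 AND NOT a2) AND a3) AND NOT a4)) OR (((a1 AND a2) AND a3) AND NOT a4))

The 0-rows are (0,0,0,0), (0,0,1,0), (1,1,1,0). Take each as a conjunction (¬a1·¬a2·¬a3·¬a4, ¬a1·¬a2·a3·¬a4, a1·a2·a3·¬a4), form their disjunction, and complement — that gives a formula that is 1 everywhere h is.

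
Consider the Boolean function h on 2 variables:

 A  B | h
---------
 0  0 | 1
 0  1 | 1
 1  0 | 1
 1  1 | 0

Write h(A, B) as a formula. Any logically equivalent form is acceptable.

The output is 0 only when every input is 1 — NAND of all inputs.

h(A, B) = ¬(A ∧ B)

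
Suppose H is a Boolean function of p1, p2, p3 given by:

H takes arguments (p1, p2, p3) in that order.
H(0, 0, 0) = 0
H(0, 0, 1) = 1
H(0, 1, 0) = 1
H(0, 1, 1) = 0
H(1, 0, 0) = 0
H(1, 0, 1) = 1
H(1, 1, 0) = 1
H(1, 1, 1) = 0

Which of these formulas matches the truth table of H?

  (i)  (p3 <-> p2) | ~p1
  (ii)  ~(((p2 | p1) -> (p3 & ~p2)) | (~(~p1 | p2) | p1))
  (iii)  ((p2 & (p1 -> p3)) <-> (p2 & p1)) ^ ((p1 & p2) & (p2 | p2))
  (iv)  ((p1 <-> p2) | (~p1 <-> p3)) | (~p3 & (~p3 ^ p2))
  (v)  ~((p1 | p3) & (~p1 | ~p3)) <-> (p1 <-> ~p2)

(i): at (0,0,0) it gives 1, but H = 0 — eliminated.
(ii): at (0,0,1) it gives 0, but H = 1 — eliminated.
(iii): at (0,0,0) it gives 1, but H = 0 — eliminated.
(iv): at (0,0,0) it gives 1, but H = 0 — eliminated.
(v) is the remaining candidate, and it agrees with H on all 8 inputs.

v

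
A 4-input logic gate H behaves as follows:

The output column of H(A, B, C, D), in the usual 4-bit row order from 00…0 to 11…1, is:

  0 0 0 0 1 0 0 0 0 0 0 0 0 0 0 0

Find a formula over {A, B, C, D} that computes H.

Only row (0,1,0,0) gives 1. That row's minterm ¬A·B·¬C·¬D is H directly.

H(A, B, C, D) = ((NOT A AND B) AND NOT C) AND NOT D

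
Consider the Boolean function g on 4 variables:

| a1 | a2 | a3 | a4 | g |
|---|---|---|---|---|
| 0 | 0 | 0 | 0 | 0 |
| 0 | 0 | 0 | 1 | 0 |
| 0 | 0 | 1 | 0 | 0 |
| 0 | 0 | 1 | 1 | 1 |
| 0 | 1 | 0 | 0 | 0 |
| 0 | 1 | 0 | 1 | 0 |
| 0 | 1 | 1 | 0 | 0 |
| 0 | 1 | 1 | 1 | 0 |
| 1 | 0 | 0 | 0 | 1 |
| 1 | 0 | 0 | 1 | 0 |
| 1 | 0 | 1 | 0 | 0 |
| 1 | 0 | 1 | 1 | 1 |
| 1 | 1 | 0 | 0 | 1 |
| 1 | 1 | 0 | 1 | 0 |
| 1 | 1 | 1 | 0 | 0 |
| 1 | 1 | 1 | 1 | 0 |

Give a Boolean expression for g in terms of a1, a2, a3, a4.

g=1 on 4 inputs: (0,0,1,1), (1,0,0,0), (1,0,1,1), (1,1,0,0). Reading each as a conjunction of literals (¬a1·¬a2·a3·a4, a1·¬a2·¬a3·¬a4, a1·¬a2·a3·a4, a1·a2·¬a3·¬a4) and taking the OR gives the canonical DNF.

g(a1, a2, a3, a4) = (((((a1' · a2') · a3) · a4) + (((a1 · a2') · a3') · a4')) + (((a1 · a2') · a3) · a4)) + (((a1 · a2) · a3') · a4')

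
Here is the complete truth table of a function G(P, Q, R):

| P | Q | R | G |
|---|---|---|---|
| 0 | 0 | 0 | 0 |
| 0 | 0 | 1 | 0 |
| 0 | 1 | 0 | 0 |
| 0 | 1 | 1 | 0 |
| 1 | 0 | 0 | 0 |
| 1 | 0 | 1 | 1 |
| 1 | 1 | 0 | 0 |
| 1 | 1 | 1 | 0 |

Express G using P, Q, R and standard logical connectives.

G is 1 on exactly one input, (1,0,1), whose minterm is P·¬Q·R. So G is just that conjunction.

G(P, Q, R) = (P AND NOT Q) AND R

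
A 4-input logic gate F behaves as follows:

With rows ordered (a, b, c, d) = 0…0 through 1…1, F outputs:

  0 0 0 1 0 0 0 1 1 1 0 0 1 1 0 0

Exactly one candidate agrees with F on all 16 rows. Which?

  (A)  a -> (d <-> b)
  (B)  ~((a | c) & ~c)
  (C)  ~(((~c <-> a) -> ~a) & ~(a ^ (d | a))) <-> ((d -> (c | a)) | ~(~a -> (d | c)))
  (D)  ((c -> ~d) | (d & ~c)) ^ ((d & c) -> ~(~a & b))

(A): at (0,0,0,0) it gives 1, but F = 0 — eliminated.
(B): at (0,0,0,0) it gives 1, but F = 0 — eliminated.
(D): at (0,1,1,1) it gives 0, but F = 1 — eliminated.
That leaves (C). Evaluating it on every row reproduces the table of F exactly.

C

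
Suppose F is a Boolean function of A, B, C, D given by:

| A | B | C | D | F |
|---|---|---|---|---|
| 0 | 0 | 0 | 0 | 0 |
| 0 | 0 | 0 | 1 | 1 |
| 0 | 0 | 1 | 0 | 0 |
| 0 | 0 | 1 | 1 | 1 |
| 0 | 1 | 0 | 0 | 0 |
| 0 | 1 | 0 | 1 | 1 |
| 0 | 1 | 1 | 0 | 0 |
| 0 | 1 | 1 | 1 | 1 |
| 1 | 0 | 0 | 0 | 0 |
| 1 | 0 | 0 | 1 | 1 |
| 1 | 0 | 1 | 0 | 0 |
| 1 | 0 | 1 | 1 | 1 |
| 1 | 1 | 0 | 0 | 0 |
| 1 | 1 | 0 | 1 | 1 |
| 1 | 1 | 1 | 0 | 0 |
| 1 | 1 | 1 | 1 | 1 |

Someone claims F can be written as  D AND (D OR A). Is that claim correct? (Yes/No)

Check the formula against F row by row:
  A=0, B=0, C=0, D=0: formula gives 0, F = 0 ✓
  A=0, B=0, C=0, D=1: formula gives 1, F = 1 ✓
  A=0, B=0, C=1, D=0: formula gives 0, F = 0 ✓
  A=0, B=0, C=1, D=1: formula gives 1, F = 1 ✓
  …and likewise for the remaining 12 rows.
No disagreement on any input; they are logically equivalent.

Yes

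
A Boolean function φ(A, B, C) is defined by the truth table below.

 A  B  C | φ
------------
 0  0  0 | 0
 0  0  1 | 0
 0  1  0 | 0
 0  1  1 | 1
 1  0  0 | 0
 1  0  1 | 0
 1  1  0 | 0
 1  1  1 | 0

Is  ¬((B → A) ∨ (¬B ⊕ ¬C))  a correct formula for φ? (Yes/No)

Test each input against both φ and the formula:
  A=0, B=0, C=0: formula gives 0, φ = 0 ✓
  A=0, B=0, C=1: formula gives 0, φ = 0 ✓
  A=0, B=1, C=0: formula gives 0, φ = 0 ✓
  A=0, B=1, C=1: formula gives 1, φ = 1 ✓
  A=1, B=0, C=0: formula gives 0, φ = 0 ✓
  …and likewise for the remaining 3 rows.
Every row agrees, so the formula is equivalent.

Yes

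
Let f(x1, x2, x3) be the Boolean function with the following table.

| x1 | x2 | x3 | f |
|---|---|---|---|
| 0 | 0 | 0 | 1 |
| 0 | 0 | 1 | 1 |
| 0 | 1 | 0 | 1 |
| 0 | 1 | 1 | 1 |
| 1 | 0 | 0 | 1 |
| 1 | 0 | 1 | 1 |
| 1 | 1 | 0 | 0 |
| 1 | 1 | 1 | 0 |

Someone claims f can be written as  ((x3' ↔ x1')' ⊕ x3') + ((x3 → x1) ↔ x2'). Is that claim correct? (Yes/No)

Yes

Test each input against both f and the formula:
  x1=0, x2=0, x3=0: formula gives 1, f = 1 ✓
  x1=0, x2=0, x3=1: formula gives 1, f = 1 ✓
  x1=0, x2=1, x3=0: formula gives 1, f = 1 ✓
  x1=0, x2=1, x3=1: formula gives 1, f = 1 ✓
  x1=1, x2=0, x3=0: formula gives 1, f = 1 ✓
  …and likewise for the remaining 3 rows.
All 8 rows match — the expression computes f exactly.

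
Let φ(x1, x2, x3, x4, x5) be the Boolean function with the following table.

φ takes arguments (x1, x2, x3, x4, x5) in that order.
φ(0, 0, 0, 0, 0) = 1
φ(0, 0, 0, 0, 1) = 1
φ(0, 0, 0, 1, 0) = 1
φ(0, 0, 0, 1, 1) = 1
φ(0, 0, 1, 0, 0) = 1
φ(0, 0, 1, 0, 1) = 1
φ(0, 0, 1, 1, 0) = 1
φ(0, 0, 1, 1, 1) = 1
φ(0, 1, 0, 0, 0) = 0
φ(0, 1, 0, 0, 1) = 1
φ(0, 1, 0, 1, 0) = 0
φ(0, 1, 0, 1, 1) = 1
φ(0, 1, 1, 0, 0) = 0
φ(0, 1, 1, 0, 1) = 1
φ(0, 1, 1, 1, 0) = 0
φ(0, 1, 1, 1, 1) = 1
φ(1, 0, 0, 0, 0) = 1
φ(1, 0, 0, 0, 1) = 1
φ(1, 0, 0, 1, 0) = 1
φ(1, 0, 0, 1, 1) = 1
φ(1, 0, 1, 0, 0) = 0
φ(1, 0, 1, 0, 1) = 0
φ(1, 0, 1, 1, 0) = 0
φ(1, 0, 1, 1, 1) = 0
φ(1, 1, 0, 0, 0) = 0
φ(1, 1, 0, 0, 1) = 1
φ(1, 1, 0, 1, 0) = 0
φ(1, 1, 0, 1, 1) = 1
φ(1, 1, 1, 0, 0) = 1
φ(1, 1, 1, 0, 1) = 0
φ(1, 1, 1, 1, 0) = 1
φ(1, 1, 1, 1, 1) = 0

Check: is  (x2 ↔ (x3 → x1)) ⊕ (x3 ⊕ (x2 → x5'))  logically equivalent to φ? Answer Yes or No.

Check the formula against φ row by row:
  x1=0, x2=0, x3=0, x4=0, x5=0: formula gives 1, φ = 1 ✓
  x1=0, x2=0, x3=0, x4=0, x5=1: formula gives 1, φ = 1 ✓
  x1=0, x2=0, x3=0, x4=1, x5=0: formula gives 1, φ = 1 ✓
  x1=0, x2=0, x3=0, x4=1, x5=1: formula gives 1, φ = 1 ✓
  … (the remaining 28 rows also agree.)
Every row agrees, so the formula is equivalent.

Yes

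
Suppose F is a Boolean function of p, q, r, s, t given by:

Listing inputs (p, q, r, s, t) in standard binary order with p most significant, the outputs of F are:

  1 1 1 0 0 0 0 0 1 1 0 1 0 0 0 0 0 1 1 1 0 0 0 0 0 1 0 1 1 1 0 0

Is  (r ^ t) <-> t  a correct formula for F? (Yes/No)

Evaluate (r ^ t) <-> t on each row and compare to F:
  p=0, q=0, r=0, s=0, t=0: formula gives 1, F = 1 ✓
  p=0, q=0, r=0, s=0, t=1: formula gives 1, F = 1 ✓
  p=0, q=0, r=0, s=1, t=0: formula gives 1, F = 1 ✓
  p=0, q=0, r=0, s=1, t=1: formula gives 1, but F = 0 ✗
Since they disagree at (0,0,0,1,1), the expression is not a correct formula for F.

No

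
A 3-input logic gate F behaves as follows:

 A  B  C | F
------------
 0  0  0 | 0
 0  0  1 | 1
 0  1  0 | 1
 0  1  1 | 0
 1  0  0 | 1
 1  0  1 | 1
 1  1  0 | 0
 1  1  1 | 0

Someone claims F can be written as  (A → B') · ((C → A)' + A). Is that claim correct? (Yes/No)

No

Test each input against both F and the formula:
  A=0, B=0, C=0: formula gives 0, F = 0 ✓
  A=0, B=0, C=1: formula gives 1, F = 1 ✓
  A=0, B=1, C=0: formula gives 0, but F = 1 ✗
Row (0,1,0) is a counterexample, so the formula is not equivalent to F.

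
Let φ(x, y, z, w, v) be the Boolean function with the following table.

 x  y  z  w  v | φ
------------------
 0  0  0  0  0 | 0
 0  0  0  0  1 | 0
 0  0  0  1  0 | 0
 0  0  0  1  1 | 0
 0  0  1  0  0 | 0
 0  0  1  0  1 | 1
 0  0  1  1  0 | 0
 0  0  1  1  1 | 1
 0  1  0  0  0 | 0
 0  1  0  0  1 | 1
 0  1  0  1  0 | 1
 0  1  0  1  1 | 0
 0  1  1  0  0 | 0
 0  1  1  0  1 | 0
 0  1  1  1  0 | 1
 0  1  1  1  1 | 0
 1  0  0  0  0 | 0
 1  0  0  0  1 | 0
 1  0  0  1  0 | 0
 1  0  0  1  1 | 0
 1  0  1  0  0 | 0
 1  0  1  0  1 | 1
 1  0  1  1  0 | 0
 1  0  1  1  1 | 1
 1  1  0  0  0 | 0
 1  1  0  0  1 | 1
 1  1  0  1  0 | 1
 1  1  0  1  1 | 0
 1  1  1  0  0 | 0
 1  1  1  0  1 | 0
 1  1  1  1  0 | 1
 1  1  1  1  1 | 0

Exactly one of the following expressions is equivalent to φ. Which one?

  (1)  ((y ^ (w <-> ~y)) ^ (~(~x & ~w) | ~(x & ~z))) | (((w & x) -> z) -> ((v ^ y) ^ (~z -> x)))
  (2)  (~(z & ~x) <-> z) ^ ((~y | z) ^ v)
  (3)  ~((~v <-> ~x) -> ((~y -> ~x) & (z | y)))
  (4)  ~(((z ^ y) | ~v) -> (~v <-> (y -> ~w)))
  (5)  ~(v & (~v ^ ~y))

4

(1) fails at (0,0,0,0,0): the formula yields 1, φ is 0.
(2) fails at (0,0,0,0,0): the formula yields 1, φ is 0.
(3) fails at (0,0,0,0,0): the formula yields 1, φ is 0.
(5) fails at (0,0,0,0,0): the formula yields 1, φ is 0.
(4) is the remaining candidate, and it agrees with φ on all 32 inputs.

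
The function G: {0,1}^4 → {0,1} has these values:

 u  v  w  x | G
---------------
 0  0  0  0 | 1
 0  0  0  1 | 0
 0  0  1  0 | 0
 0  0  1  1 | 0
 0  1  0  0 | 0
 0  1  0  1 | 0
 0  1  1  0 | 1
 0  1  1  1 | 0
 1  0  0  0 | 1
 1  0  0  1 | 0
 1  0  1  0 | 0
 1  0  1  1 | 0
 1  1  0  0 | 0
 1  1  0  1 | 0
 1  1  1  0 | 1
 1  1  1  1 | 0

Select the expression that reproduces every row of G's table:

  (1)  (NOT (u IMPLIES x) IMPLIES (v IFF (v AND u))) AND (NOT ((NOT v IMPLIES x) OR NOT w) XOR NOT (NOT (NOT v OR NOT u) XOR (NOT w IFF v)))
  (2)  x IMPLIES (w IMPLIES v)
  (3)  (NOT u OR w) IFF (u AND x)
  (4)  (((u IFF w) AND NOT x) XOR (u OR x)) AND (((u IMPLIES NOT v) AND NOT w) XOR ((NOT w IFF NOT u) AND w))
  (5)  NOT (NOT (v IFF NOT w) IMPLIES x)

5

(1) disagrees with G on (0,0,0,1) (formula → 1, table → 0); rule it out.
(2) disagrees with G on (0,0,0,1) (formula → 1, table → 0); rule it out.
(3) disagrees with G on (0,0,0,0) (formula → 0, table → 1); rule it out.
(4) disagrees with G on (0,0,0,1) (formula → 1, table → 0); rule it out.
(5) is the remaining candidate, and it agrees with G on all 16 inputs.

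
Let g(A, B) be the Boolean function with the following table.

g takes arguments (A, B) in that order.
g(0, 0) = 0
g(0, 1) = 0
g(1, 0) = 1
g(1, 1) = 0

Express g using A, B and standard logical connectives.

1 only at (1,0): A AND NOT B.

g(A, B) = A ∧ ¬B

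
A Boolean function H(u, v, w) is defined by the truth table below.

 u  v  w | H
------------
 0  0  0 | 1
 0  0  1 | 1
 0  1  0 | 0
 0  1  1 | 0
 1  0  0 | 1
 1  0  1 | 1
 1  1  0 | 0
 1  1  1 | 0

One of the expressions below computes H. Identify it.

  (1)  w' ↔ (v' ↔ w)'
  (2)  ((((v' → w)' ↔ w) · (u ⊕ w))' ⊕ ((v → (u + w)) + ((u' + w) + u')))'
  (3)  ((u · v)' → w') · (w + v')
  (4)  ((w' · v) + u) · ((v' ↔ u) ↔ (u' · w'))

1

(2) fails at (0,1,0): the formula yields 1, H is 0.
(3) fails at (0,0,1): the formula yields 0, H is 1.
(4) fails at (0,0,0): the formula yields 0, H is 1.
(1) is the remaining candidate, and it agrees with H on all 8 inputs.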